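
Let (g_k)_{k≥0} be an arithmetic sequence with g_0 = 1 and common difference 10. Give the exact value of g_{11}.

g_k = 1 + (k - 0)·10.
g_{11} = 1 + 11·10 = 111.

111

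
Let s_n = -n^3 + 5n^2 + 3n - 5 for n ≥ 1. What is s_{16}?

-2773

s_{16} = -1·16^3 + 5·16^2 + 3·16 - 5 = -2773.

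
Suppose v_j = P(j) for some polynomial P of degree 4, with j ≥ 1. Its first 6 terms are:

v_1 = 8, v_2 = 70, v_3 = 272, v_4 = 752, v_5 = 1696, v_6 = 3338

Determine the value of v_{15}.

1st diffs: 62, 202, 480, 944, 1642.
2nd diffs: 140, 278, 464, 698.
3rd diffs: 138, 186, 234.
4th diffs: 48, 48 (constant).
So v_j = 2j^4 + 3j^3 + 2j^2 + 5j - 4.
Evaluating at j = 15 gives v_{15} = 111896.

111896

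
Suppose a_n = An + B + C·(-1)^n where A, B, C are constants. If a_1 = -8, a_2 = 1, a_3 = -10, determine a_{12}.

-9

Write the equations: A + B - C = -8; 2A + B + C = 1; 3A + B - C = -10.
Subtracting the first from the second: A + 2C = 9.
Subtracting the second from the third: A - 2C = -11.
Solving: C = 5, A = -1, then B = -2.
Therefore a_{12} = -12 + (-2) + 5·1 = -9.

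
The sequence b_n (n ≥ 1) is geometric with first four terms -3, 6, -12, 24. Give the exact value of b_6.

Common ratio r = -2.
b_n = (-3)·(-2)^(n-1).
b_6 = (-3)·(-2)^5 = 96.

96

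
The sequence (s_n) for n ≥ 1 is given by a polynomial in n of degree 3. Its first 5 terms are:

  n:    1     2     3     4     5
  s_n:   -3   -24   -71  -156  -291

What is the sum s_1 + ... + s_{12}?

-13082

1st diffs: -21, -47, -85, -135.
2nd diffs: -26, -38, -50.
3rd diffs: -12, -12 (constant).
Newton forward-difference form: s_n = -3 + (-21)·C(n-1,1) + (-26)·C(n-1,2) + (-12)·C(n-1,3).
Continuing: …, -488, -759, -1116, -1571, …, s_{12} = -3644.
Summing n = 1..12 (12 terms) gives -13082.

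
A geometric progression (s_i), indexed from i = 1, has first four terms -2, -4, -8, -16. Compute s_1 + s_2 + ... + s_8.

-510

Common ratio r = 2.
s_i = (-2)·2^(i-1).
S = (-2)·(2^8 - 1)/(2 - 1) = (-2)·(256 - 1)/(1) = -510.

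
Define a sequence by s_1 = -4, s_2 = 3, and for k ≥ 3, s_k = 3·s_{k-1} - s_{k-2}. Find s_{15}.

Compute successive terms:
s_3 = 13; s_4 = 36; s_5 = 95; …; s_{12} = 80193; s_{13} = 209948; s_{14} = 549651; s_{15} = 1439005.

1439005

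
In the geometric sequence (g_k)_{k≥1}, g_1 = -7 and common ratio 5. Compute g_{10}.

-13671875

g_k = (-7)·5^(k-1).
g_{10} = (-7)·5^9 = -13671875.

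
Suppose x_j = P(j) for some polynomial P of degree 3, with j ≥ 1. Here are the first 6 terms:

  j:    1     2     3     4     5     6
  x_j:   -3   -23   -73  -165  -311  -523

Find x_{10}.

-2271

1st diffs: -20, -50, -92, -146, -212.
2nd diffs: -30, -42, -54, -66.
3rd diffs: -12, -12, -12 (constant).
Newton forward-difference form: x_j = -3 + (-20)·C(j-1,1) + (-30)·C(j-1,2) + (-12)·C(j-1,3).
At j = 10: j-1 = 9, so x_{10} = -3 - 180 - 1080 - 1008 = -2271.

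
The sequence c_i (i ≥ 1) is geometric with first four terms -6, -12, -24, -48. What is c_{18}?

Common ratio r = 2.
c_i = (-6)·2^(i-1).
c_{18} = (-6)·2^17 = -786432.

-786432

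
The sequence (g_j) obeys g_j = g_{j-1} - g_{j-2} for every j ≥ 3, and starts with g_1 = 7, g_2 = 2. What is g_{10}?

Iterate the recurrence:
g_3 = -5;  g_4 = -7;  g_5 = -2;  g_6 = 5;  g_7 = 7;  g_8 = 2;  g_9 = -5;  g_{10} = -7.

-7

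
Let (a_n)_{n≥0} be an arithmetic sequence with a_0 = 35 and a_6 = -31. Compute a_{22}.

-207

Common difference d = (-31 - 35) / (6 - 0) = -11.
a_n = 35 + (n - 0)·(-11).
a_{22} = 35 + 22·(-11) = -207.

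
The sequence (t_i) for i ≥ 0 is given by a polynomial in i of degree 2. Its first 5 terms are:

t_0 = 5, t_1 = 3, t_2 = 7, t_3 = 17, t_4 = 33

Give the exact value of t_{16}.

1st diffs: -2, 4, 10, 16.
2nd diffs: 6, 6, 6 (constant).
Newton forward-difference form: t_i = 5 + (-2)·C(i,1) + 6·C(i,2).
At i = 16: i = 16, so t_{16} = 5 - 32 + 720 = 693.

693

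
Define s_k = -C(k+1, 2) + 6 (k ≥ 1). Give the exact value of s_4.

-4

C(5, 2) = 10, so s_4 = -4.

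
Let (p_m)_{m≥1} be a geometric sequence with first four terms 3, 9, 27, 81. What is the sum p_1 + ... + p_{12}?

Common ratio r = 3.
p_m = 3·3^(m-1).
S = 3·(3^12 - 1)/(3 - 1) = 3·(531441 - 1)/(2) = 797160.

797160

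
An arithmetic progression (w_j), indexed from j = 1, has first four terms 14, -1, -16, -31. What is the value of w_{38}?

-541

Common difference d = -15.
w_j = 14 + (j - 1)·(-15).
w_{38} = 14 + 37·(-15) = -541.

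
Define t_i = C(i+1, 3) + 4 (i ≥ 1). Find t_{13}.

368

C(14, 3) = 364, so t_{13} = 368.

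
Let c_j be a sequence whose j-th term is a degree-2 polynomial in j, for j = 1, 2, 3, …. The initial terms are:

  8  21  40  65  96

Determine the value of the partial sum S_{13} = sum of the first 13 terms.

1st diffs: 13, 19, 25, 31.
2nd diffs: 6, 6, 6 (constant).
Newton forward-difference form: c_j = 8 + 13·C(j-1,1) + 6·C(j-1,2).
Continuing: …, 133, 176, 225, 280, …, c_{13} = 560.
Summing j = 1..13 (13 terms) gives 2834.

2834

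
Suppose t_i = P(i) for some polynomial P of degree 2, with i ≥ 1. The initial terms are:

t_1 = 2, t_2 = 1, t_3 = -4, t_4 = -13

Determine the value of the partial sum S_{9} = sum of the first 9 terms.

-354

1st diffs: -1, -5, -9.
2nd diffs: -4, -4 (constant).
Newton forward-difference form: t_i = 2 + (-1)·C(i-1,1) + (-4)·C(i-1,2).
Continuing: …, -26, -43, -64, -89, …, t_9 = -118.
Summing i = 1..9 (9 terms) gives -354.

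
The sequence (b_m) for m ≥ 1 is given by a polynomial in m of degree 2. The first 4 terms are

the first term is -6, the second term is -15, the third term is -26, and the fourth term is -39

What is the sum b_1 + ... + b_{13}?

1st diffs: -9, -11, -13.
2nd diffs: -2, -2 (constant).
Newton forward-difference form: b_m = -6 + (-9)·C(m-1,1) + (-2)·C(m-1,2).
Continuing: …, -54, -71, -90, -111, …, b_{13} = -246.
Summing m = 1..13 (13 terms) gives -1352.

-1352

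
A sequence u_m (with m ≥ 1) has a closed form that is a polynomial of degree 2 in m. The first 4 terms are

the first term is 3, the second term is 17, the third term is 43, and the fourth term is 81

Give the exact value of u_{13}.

963

1st diffs: 14, 26, 38.
2nd diffs: 12, 12 (constant).
Newton forward-difference form: u_m = 3 + 14·C(m-1,1) + 12·C(m-1,2).
At m = 13: m-1 = 12, so u_{13} = 3 + 168 + 792 = 963.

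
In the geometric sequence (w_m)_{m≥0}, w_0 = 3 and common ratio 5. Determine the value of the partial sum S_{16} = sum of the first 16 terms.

114440917968

w_m = 3·5^(m-0).
S = 3·(5^16 - 1)/(5 - 1) = 3·(152587890625 - 1)/(4) = 114440917968.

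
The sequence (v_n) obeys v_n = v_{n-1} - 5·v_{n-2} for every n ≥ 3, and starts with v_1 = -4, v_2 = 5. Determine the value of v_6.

-125

Iterate the recurrence:
v_3 = 25, v_4 = 0, v_5 = -125, v_6 = -125.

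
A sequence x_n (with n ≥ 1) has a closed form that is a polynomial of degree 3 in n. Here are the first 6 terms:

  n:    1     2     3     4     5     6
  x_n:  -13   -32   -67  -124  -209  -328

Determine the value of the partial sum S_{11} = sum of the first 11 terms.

-5808

1st diffs: -19, -35, -57, -85, -119.
2nd diffs: -16, -22, -28, -34.
3rd diffs: -6, -6, -6 (constant).
Newton forward-difference form: x_n = -13 + (-19)·C(n-1,1) + (-16)·C(n-1,2) + (-6)·C(n-1,3).
Continuing: …, -487, -692, -949, -1264, …, x_{11} = -1643.
Summing n = 1..11 (11 terms) gives -5808.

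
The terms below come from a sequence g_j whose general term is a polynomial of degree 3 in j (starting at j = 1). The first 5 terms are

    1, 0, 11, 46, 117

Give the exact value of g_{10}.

1st diffs: -1, 11, 35, 71.
2nd diffs: 12, 24, 36.
3rd diffs: 12, 12 (constant).
Newton forward-difference form: g_j = 1 + (-1)·C(j-1,1) + 12·C(j-1,2) + 12·C(j-1,3).
At j = 10: j-1 = 9, so g_{10} = 1 - 9 + 432 + 1008 = 1432.

1432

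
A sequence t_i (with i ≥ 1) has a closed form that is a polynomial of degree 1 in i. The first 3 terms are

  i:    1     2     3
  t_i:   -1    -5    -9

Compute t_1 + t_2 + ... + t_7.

-91

1st diffs: -4, -4 (constant).
So t_i = -4i + 3.
Continuing: -13, -17, -21, -25.
Summing i = 1..7 (7 terms) gives -91.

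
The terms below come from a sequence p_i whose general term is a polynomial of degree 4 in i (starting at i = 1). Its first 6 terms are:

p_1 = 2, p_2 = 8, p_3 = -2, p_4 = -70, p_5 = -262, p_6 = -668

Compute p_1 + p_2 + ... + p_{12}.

1st diffs: 6, -10, -68, -192, -406.
2nd diffs: -16, -58, -124, -214.
3rd diffs: -42, -66, -90.
4th diffs: -24, -24 (constant).
Newton forward-difference form: p_i = 2 + 6·C(i-1,1) + (-16)·C(i-1,2) + (-42)·C(i-1,3) + (-24)·C(i-1,4).
Continuing: …, -1402, -2602, -4430, -7072, …, p_{12} = -15662.
Summing i = 1..12 (12 terms) gives -42898.

-42898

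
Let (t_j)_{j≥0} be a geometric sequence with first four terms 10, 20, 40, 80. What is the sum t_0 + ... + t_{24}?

335544310

Common ratio r = 2.
t_j = 10·2^(j-0).
S = 10·(2^25 - 1)/(2 - 1) = 10·(33554432 - 1)/(1) = 335544310.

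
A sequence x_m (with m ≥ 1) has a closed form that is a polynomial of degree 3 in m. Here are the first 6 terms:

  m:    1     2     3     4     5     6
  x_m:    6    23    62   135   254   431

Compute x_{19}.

1st diffs: 17, 39, 73, 119, 177.
2nd diffs: 22, 34, 46, 58.
3rd diffs: 12, 12, 12 (constant).
Newton forward-difference form: x_m = 6 + 17·C(m-1,1) + 22·C(m-1,2) + 12·C(m-1,3).
At m = 19: m-1 = 18, so x_{19} = 6 + 306 + 3366 + 9792 = 13470.

13470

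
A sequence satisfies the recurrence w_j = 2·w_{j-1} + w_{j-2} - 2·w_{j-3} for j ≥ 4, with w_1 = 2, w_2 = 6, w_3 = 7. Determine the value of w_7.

Iterate the recurrence:
w_4 = 16;  w_5 = 27;  w_6 = 56;  w_7 = 107.

107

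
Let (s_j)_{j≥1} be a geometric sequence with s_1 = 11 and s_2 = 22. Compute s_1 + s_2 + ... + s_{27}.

1476394997

Common ratio r = 2.
s_j = 11·2^(j-1).
S = 11·(2^27 - 1)/(2 - 1) = 11·(134217728 - 1)/(1) = 1476394997.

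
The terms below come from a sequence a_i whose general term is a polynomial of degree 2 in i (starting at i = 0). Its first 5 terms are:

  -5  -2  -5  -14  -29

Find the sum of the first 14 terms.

1st diffs: 3, -3, -9, -15.
2nd diffs: -6, -6, -6 (constant).
Newton forward-difference form: a_i = -5 + 3·C(i,1) + (-6)·C(i,2).
Continuing: …, -50, -77, -110, -149, …, a_{13} = -434.
Summing i = 0..13 (14 terms) gives -1981.

-1981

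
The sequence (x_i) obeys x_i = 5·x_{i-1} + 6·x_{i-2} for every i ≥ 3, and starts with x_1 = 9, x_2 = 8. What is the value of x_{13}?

Applying the relation repeatedly:
x_3 = 94; x_4 = 518; x_5 = 3154; …; x_{10} = 24474398; x_{11} = 146846434; x_{12} = 881078558; x_{13} = 5286471394.
(Characteristic roots are 6 and -1.)

5286471394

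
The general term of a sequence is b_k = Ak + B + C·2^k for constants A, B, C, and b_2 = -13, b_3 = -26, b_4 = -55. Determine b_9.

The three given values yield: 2A + B + 4C = -13; 3A + B + 8C = -26; 4A + B + 16C = -55.
Subtracting the first from the second: A + 4C = -13.
Subtracting the second from the third: A + 8C = -29.
Solving: C = -4, A = 3, then B = -3.
So b_k = 3·k + (-3) + (-4)·2^k; at k=9 this is -2024.

-2024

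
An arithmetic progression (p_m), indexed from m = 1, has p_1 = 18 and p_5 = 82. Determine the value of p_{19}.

306

Common difference d = (82 - 18) / (5 - 1) = 16.
p_m = 18 + (m - 1)·16.
p_{19} = 18 + 18·16 = 306.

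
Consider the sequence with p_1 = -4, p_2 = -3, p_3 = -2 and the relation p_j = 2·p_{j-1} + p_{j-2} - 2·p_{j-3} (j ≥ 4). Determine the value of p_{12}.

Step forward from the initial values:
p_4 = 1;  p_5 = 6;  p_6 = 17;  p_7 = 38;  p_8 = 81;  p_9 = 166;  p_{10} = 337;  p_{11} = 678;  p_{12} = 1361.

1361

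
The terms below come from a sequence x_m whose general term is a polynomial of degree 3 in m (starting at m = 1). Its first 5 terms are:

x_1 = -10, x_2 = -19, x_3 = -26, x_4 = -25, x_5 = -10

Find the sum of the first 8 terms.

200

1st diffs: -9, -7, 1, 15.
2nd diffs: 2, 8, 14.
3rd diffs: 6, 6 (constant).
Newton forward-difference form: x_m = -10 + (-9)·C(m-1,1) + 2·C(m-1,2) + 6·C(m-1,3).
Continuing: 25, 86, 179.
Summing m = 1..8 (8 terms) gives 200.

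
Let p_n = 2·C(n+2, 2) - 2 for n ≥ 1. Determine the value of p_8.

88

C(10, 2) = 45, so p_8 = 88.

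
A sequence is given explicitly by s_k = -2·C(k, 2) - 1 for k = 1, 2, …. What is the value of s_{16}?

C(16, 2) = 120, so s_{16} = -241.

-241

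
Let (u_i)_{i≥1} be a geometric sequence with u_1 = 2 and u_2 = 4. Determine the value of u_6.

Common ratio r = 2.
u_i = 2·2^(i-1).
u_6 = 2·2^5 = 64.

64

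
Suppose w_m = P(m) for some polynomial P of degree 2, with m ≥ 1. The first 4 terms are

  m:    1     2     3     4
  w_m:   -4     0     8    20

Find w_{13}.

308

1st diffs: 4, 8, 12.
2nd diffs: 4, 4 (constant).
Newton forward-difference form: w_m = -4 + 4·C(m-1,1) + 4·C(m-1,2).
At m = 13: m-1 = 12, so w_{13} = -4 + 48 + 264 = 308.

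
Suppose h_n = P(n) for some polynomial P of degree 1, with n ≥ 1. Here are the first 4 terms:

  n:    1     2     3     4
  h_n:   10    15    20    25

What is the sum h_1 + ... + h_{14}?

1st diffs: 5, 5, 5 (constant).
So h_n = 5n + 5.
Continuing: …, 30, 35, 40, 45, …, h_{14} = 75.
Summing n = 1..14 (14 terms) gives 595.

595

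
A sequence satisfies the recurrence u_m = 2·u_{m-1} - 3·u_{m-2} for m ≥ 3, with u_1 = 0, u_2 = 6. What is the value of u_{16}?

u_3 = 12  u_4 = 6  u_5 = -24  …  u_{13} = -2760  u_{14} = -786  u_{15} = 6708  u_{16} = 15774.

15774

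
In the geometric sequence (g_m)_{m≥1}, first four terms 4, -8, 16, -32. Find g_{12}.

-8192

Common ratio r = -2.
g_m = 4·(-2)^(m-1).
g_{12} = 4·(-2)^11 = -8192.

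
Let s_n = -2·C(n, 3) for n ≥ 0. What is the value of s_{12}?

C(12, 3) = 220, so s_{12} = -440.

-440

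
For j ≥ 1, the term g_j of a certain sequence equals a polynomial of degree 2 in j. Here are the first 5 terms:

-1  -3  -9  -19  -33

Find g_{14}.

-339

1st diffs: -2, -6, -10, -14.
2nd diffs: -4, -4, -4 (constant).
Newton forward-difference form: g_j = -1 + (-2)·C(j-1,1) + (-4)·C(j-1,2).
At j = 14: j-1 = 13, so g_{14} = -1 - 26 - 312 = -339.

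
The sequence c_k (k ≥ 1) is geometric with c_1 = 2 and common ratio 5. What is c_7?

c_k = 2·5^(k-1).
c_7 = 2·5^6 = 31250.

31250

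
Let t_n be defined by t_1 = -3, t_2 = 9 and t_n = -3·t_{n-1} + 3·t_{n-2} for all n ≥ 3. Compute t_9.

Iterate the recurrence:
t_3 = -36  t_4 = 135  t_5 = -513  t_6 = 1944  t_7 = -7371  t_8 = 27945  t_9 = -105948.

-105948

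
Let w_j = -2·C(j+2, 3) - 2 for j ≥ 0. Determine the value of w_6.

C(8, 3) = 56, so w_6 = -114.

-114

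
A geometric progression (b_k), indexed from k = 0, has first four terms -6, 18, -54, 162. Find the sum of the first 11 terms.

-265722

Common ratio r = -3.
b_k = (-6)·(-3)^(k-0).
S = (-6)·((-3)^11 - 1)/(-3 - 1) = (-6)·(-177147 - 1)/(-4) = -265722.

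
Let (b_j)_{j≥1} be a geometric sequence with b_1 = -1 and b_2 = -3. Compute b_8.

Common ratio r = 3.
b_j = (-1)·3^(j-1).
b_8 = (-1)·3^7 = -2187.

-2187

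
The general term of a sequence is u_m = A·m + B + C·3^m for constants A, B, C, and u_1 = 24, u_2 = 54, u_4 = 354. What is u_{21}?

Write the equations: A + B + 3C = 24; 2A + B + 9C = 54; 4A + B + 81C = 354.
Subtracting the first from the second: A + 6C = 30.
Subtracting the second from the third: 2A + 72C = 300.
Solving: C = 4, A = 6, then B = 6.
Hence u_{21} = 6·21 + 6 + 4·10460353203 = 41841412944.

41841412944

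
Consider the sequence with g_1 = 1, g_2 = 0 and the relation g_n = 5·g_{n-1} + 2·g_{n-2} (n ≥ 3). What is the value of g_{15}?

1081027478

Iterate the recurrence:
g_3 = 2;  g_4 = 10;  g_5 = 54;  …;  g_{12} = 6972050;  g_{13} = 37455814;  g_{14} = 201223170;  g_{15} = 1081027478.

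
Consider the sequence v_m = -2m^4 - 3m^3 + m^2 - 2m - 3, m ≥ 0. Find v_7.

v_7 = -2·7^4 - 3·7^3 + 1·7^2 - 2·7 - 3 = -5799.

-5799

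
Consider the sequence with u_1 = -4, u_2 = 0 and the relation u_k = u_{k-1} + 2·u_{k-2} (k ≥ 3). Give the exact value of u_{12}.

Applying the relation repeatedly:
u_3 = -8;  u_4 = -8;  u_5 = -24;  u_6 = -40;  u_7 = -88;  u_8 = -168;  u_9 = -344;  u_{10} = -680;  u_{11} = -1368;  u_{12} = -2728.
(Characteristic roots are 2 and -1.)

-2728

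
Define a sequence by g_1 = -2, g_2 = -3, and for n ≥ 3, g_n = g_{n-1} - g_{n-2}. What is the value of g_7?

-2

Applying the relation repeatedly:
g_3 = -1  g_4 = 2  g_5 = 3  g_6 = 1  g_7 = -2.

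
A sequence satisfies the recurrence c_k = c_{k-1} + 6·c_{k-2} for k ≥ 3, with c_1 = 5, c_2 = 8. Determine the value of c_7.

c_3 = 38, c_4 = 86, c_5 = 314, c_6 = 830, c_7 = 2714.
(Characteristic roots are 3 and -2.)

2714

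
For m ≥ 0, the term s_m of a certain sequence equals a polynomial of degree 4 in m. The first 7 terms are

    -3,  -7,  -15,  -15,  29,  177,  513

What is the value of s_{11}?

1st diffs: -4, -8, 0, 44, 148, 336.
2nd diffs: -4, 8, 44, 104, 188.
3rd diffs: 12, 36, 60, 84.
4th diffs: 24, 24, 24 (constant).
Newton forward-difference form: s_m = -3 + (-4)·C(m,1) + (-4)·C(m,2) + 12·C(m,3) + 24·C(m,4).
At m = 11: m = 11, so s_{11} = -3 - 44 - 220 + 1980 + 7920 = 9633.

9633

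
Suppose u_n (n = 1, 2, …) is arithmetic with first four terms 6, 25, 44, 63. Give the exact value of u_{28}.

519

Common difference d = 19.
u_n = 6 + (n - 1)·19.
u_{28} = 6 + 27·19 = 519.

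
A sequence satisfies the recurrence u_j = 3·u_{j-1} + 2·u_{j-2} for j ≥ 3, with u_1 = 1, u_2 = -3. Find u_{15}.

-31249303

Iterate the recurrence:
u_3 = -7;  u_4 = -27;  u_5 = -95;  …;  u_{12} = -691707;  u_{13} = -2463551;  u_{14} = -8774067;  u_{15} = -31249303.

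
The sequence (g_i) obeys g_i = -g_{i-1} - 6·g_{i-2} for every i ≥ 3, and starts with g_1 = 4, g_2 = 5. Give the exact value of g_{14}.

Iterate the recurrence:
g_3 = -29, g_4 = -1, g_5 = 175, …, g_{11} = -5585, g_{12} = 94151, g_{13} = -60641, g_{14} = -504265.

-504265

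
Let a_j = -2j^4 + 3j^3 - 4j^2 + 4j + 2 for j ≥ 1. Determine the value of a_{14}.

-69326

a_{14} = -2·14^4 + 3·14^3 - 4·14^2 + 4·14 + 2 = -69326.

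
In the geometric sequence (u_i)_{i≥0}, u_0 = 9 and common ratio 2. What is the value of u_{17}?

u_i = 9·2^(i-0).
u_{17} = 9·2^17 = 1179648.

1179648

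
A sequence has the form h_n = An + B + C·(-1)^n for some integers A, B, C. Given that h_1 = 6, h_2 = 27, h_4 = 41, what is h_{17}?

118

Plug in n = 1, 2, 4: A + B - C = 6; 2A + B + C = 27; 4A + B + C = 41.
Subtracting the first from the second: A + 2C = 21.
Subtracting the second from the third: 2A = 14.
Solving: C = 7, A = 7, then B = 6.
Therefore h_{17} = 119 + 6 + 7·(-1) = 118.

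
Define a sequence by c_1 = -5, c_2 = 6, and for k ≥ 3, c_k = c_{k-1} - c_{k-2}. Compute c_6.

Compute successive terms:
c_3 = 11; c_4 = 5; c_5 = -6; c_6 = -11.

-11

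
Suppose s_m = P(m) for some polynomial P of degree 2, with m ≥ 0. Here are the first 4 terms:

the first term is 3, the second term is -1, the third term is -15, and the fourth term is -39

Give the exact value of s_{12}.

1st diffs: -4, -14, -24.
2nd diffs: -10, -10 (constant).
Newton forward-difference form: s_m = 3 + (-4)·C(m,1) + (-10)·C(m,2).
At m = 12: m = 12, so s_{12} = 3 - 48 - 660 = -705.

-705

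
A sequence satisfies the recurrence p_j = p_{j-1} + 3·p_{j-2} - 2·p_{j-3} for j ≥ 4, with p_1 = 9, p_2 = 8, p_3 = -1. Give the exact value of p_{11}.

Compute successive terms:
p_4 = 5; p_5 = -14; p_6 = 3; p_7 = -49; p_8 = -12; p_9 = -165; p_{10} = -103; p_{11} = -574.

-574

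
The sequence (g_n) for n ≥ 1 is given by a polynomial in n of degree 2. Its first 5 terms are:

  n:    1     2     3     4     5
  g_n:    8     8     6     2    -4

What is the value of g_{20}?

1st diffs: 0, -2, -4, -6.
2nd diffs: -2, -2, -2 (constant).
Newton forward-difference form: g_n = 8 + (-2)·C(n-1,2).
At n = 20: n-1 = 19, so g_{20} = 8 - 342 = -334.

-334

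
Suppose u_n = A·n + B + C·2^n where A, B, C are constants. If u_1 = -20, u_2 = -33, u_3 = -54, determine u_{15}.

-131154

Write the equations: A + B + 2C = -20; 2A + B + 4C = -33; 3A + B + 8C = -54.
Subtracting the first from the second: A + 2C = -13.
Subtracting the second from the third: A + 4C = -21.
Solving: C = -4, A = -5, then B = -7.
So u_n = -5·n + (-7) + (-4)·2^n; at n=15 this is -131154.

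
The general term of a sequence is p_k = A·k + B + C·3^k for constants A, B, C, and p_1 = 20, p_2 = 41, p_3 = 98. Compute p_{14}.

Write the equations: A + B + 3C = 20; 2A + B + 9C = 41; 3A + B + 27C = 98.
Subtracting the first from the second: A + 6C = 21.
Subtracting the second from the third: A + 18C = 57.
Solving: C = 3, A = 3, then B = 8.
Hence p_{14} = 3·14 + 8 + 3·4782969 = 14348957.

14348957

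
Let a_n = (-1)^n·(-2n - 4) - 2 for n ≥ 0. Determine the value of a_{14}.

-34

(-1)^14 = 1; -2n - 4 at n=14 is -32; so a_{14} = -34.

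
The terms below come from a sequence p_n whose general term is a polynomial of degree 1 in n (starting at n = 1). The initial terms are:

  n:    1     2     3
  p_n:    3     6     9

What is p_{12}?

36

1st diffs: 3, 3 (constant).
So p_n = 3n.
Evaluating at n = 12 gives p_{12} = 36.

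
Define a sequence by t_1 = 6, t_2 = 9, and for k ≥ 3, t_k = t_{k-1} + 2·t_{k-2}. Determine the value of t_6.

159

t_3 = 21  t_4 = 39  t_5 = 81  t_6 = 159.
(Characteristic roots are 2 and -1.)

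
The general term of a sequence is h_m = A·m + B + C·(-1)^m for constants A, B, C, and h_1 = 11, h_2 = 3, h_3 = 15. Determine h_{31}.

71

The three given values yield: A + B - C = 11; 2A + B + C = 3; 3A + B - C = 15.
Subtracting the first from the second: A + 2C = -8.
Subtracting the second from the third: A - 2C = 12.
Solving: C = -5, A = 2, then B = 4.
Hence h_{31} = 2·31 + 4 + (-5)·(-1) = 71.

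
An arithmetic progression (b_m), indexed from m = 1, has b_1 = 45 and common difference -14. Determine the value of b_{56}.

-725

b_m = 45 + (m - 1)·(-14).
b_{56} = 45 + 55·(-14) = -725.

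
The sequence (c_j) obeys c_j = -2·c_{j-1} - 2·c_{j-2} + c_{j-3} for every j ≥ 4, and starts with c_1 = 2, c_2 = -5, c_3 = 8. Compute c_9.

Iterate the recurrence:
c_4 = -4  c_5 = -13  c_6 = 42  c_7 = -62  c_8 = 27  c_9 = 112.

112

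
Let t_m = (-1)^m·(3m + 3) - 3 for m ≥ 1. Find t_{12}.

36

(-1)^12 = 1; 3m + 3 at m=12 is 39; so t_{12} = 36.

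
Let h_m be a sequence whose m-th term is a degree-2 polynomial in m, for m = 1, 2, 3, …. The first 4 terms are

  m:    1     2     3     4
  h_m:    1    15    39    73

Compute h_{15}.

1st diffs: 14, 24, 34.
2nd diffs: 10, 10 (constant).
So h_m = 5m^2 - m - 3.
Evaluating at m = 15 gives h_{15} = 1107.

1107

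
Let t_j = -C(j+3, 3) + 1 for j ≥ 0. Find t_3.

-19

C(6, 3) = 20, so t_3 = -19.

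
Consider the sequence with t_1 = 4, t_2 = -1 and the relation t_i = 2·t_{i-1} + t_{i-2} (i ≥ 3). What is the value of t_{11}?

Iterate the recurrence:
t_3 = 2;  t_4 = 3;  t_5 = 8;  t_6 = 19;  t_7 = 46;  t_8 = 111;  t_9 = 268;  t_{10} = 647;  t_{11} = 1562.

1562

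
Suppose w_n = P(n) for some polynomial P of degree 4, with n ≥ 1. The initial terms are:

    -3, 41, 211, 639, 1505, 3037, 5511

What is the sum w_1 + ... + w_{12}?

1st diffs: 44, 170, 428, 866, 1532, 2474.
2nd diffs: 126, 258, 438, 666, 942.
3rd diffs: 132, 180, 228, 276.
4th diffs: 48, 48, 48 (constant).
Newton forward-difference form: w_n = -3 + 44·C(n-1,1) + 126·C(n-1,2) + 132·C(n-1,3) + 48·C(n-1,4).
Continuing: …, 9251, 14629, 22065, 32027, …, w_{12} = 45031.
Summing n = 1..12 (12 terms) gives 133944.

133944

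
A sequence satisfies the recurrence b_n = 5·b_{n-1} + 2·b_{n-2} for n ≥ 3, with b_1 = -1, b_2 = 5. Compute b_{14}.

2501345525

Applying the relation repeatedly:
b_3 = 23  b_4 = 125  b_5 = 671  …  b_{11} = 16132343  b_{12} = 86667485  b_{13} = 465602111  b_{14} = 2501345525.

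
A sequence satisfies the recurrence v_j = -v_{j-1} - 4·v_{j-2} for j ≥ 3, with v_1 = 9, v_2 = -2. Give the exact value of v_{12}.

9002

Step forward from the initial values:
v_3 = -34;  v_4 = 42;  v_5 = 94;  v_6 = -262;  v_7 = -114;  v_8 = 1162;  v_9 = -706;  v_{10} = -3942;  v_{11} = 6766;  v_{12} = 9002.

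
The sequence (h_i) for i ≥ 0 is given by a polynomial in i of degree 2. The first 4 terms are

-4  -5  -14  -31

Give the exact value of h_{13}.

1st diffs: -1, -9, -17.
2nd diffs: -8, -8 (constant).
So h_i = -4i^2 + 3i - 4.
Evaluating at i = 13 gives h_{13} = -641.

-641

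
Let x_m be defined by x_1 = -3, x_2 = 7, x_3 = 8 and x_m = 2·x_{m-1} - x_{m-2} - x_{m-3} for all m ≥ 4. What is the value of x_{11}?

Applying the relation repeatedly:
x_4 = 12  x_5 = 9  x_6 = -2  x_7 = -25  x_8 = -57  x_9 = -87  x_{10} = -92  x_{11} = -40.

-40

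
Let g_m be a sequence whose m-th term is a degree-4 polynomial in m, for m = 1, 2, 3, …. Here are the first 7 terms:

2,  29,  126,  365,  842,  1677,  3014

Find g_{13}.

1st diffs: 27, 97, 239, 477, 835, 1337.
2nd diffs: 70, 142, 238, 358, 502.
3rd diffs: 72, 96, 120, 144.
4th diffs: 24, 24, 24 (constant).
So g_m = m^4 + 2m^3 - 2m^2 + 4m - 3.
Evaluating at m = 13 gives g_{13} = 32666.

32666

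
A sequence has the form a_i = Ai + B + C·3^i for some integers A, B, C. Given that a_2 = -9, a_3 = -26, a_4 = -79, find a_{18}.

Write the equations: 2A + B + 9C = -9; 3A + B + 27C = -26; 4A + B + 81C = -79.
Subtracting the first from the second: A + 18C = -17.
Subtracting the second from the third: A + 54C = -53.
Solving: C = -1, A = 1, then B = -2.
So a_i = 1·i + (-2) + (-1)·3^i; at i=18 this is -387420473.

-387420473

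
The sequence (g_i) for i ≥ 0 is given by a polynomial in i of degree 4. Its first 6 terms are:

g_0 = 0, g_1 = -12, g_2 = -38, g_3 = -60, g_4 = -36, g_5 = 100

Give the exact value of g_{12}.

1st diffs: -12, -26, -22, 24, 136.
2nd diffs: -14, 4, 46, 112.
3rd diffs: 18, 42, 66.
4th diffs: 24, 24 (constant).
So g_i = i^4 - 3i^3 - 5i^2 - 5i.
Evaluating at i = 12 gives g_{12} = 14772.

14772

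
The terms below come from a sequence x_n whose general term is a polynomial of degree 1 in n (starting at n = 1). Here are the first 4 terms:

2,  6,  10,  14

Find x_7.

26

1st diffs: 4, 4, 4 (constant).
So x_n = 4n - 2.
Evaluating at n = 7 gives x_7 = 26.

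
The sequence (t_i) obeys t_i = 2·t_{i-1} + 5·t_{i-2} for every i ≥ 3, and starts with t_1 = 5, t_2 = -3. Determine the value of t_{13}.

Applying the relation repeatedly:
t_3 = 19  t_4 = 23  t_5 = 141  …  t_{10} = 59837  t_{11} = 206979  t_{12} = 713143  t_{13} = 2461181.

2461181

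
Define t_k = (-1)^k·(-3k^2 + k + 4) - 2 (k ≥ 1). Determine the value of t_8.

-182

(-1)^8 = 1; -3k^2 + k + 4 at k=8 is -180; so t_8 = -182.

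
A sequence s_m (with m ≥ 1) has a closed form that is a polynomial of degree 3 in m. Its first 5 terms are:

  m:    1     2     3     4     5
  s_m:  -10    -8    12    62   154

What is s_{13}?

1st diffs: 2, 20, 50, 92.
2nd diffs: 18, 30, 42.
3rd diffs: 12, 12 (constant).
So s_m = 2m^3 - 3m^2 - 3m - 6.
Evaluating at m = 13 gives s_{13} = 3842.

3842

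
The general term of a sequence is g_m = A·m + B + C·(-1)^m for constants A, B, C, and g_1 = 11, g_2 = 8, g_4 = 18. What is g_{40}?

Write the equations: A + B - C = 11; 2A + B + C = 8; 4A + B + C = 18.
Subtracting the first from the second: A + 2C = -3.
Subtracting the second from the third: 2A = 10.
Solving: C = -4, A = 5, then B = 2.
Therefore g_{40} = 200 + 2 + (-4)·1 = 198.

198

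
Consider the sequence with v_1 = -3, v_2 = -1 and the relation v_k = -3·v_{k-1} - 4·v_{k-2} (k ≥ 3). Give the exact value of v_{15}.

-5745

v_3 = 15, v_4 = -41, v_5 = 63, …, v_{12} = -9065, v_{13} = 20607, v_{14} = -25561, v_{15} = -5745.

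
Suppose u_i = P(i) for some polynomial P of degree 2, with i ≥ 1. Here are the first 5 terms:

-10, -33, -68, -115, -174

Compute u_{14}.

-1245

1st diffs: -23, -35, -47, -59.
2nd diffs: -12, -12, -12 (constant).
So u_i = -6i^2 - 5i + 1.
Evaluating at i = 14 gives u_{14} = -1245.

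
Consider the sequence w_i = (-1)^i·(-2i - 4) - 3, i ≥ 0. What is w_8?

(-1)^8 = 1; -2i - 4 at i=8 is -20; so w_8 = -23.

-23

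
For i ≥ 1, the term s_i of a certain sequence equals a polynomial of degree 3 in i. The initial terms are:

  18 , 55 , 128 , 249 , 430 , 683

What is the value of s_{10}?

1st diffs: 37, 73, 121, 181, 253.
2nd diffs: 36, 48, 60, 72.
3rd diffs: 12, 12, 12 (constant).
Newton forward-difference form: s_i = 18 + 37·C(i-1,1) + 36·C(i-1,2) + 12·C(i-1,3).
At i = 10: i-1 = 9, so s_{10} = 18 + 333 + 1296 + 1008 = 2655.

2655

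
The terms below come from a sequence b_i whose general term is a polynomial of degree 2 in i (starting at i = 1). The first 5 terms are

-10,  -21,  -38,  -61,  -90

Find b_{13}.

-538

1st diffs: -11, -17, -23, -29.
2nd diffs: -6, -6, -6 (constant).
Newton forward-difference form: b_i = -10 + (-11)·C(i-1,1) + (-6)·C(i-1,2).
At i = 13: i-1 = 12, so b_{13} = -10 - 132 - 396 = -538.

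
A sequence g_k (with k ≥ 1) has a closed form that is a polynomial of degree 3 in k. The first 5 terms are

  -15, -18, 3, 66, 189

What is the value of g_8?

1098

1st diffs: -3, 21, 63, 123.
2nd diffs: 24, 42, 60.
3rd diffs: 18, 18 (constant).
So g_k = 3k^3 - 6k^2 - 6k - 6.
Evaluating at k = 8 gives g_8 = 1098.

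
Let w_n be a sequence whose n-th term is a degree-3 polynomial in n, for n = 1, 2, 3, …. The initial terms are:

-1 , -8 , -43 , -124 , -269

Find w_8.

1st diffs: -7, -35, -81, -145.
2nd diffs: -28, -46, -64.
3rd diffs: -18, -18 (constant).
Newton forward-difference form: w_n = -1 + (-7)·C(n-1,1) + (-28)·C(n-1,2) + (-18)·C(n-1,3).
At n = 8: n-1 = 7, so w_8 = -1 - 49 - 588 - 630 = -1268.

-1268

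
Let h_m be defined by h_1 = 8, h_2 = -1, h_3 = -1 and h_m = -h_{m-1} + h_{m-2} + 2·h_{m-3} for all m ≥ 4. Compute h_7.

-20

h_4 = 16  h_5 = -19  h_6 = 33  h_7 = -20.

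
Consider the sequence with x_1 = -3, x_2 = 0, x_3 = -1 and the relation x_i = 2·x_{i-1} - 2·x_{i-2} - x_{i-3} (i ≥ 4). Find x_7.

5

Applying the relation repeatedly:
x_4 = 1  x_5 = 4  x_6 = 7  x_7 = 5.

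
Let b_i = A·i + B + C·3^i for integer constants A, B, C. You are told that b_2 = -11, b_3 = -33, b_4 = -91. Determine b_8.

-6587

At i = 2, 3, 4: 2A + B + 9C = -11; 3A + B + 27C = -33; 4A + B + 81C = -91.
Subtracting the first from the second: A + 18C = -22.
Subtracting the second from the third: A + 54C = -58.
Solving: C = -1, A = -4, then B = 6.
So b_i = -4·i + 6 + (-1)·3^i; at i=8 this is -6587.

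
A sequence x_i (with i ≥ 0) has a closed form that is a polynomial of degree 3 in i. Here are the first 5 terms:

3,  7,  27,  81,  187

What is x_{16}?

1st diffs: 4, 20, 54, 106.
2nd diffs: 16, 34, 52.
3rd diffs: 18, 18 (constant).
Newton forward-difference form: x_i = 3 + 4·C(i,1) + 16·C(i,2) + 18·C(i,3).
At i = 16: i = 16, so x_{16} = 3 + 64 + 1920 + 10080 = 12067.

12067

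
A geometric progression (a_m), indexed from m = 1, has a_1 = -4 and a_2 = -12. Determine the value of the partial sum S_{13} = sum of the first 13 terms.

Common ratio r = 3.
a_m = (-4)·3^(m-1).
S = (-4)·(3^13 - 1)/(3 - 1) = (-4)·(1594323 - 1)/(2) = -3188644.

-3188644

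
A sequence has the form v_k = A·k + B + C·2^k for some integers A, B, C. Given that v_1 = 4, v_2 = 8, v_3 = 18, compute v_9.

1518

Write the equations: A + B + 2C = 4; 2A + B + 4C = 8; 3A + B + 8C = 18.
Subtracting the first from the second: A + 2C = 4.
Subtracting the second from the third: A + 4C = 10.
Solving: C = 3, A = -2, then B = 0.
Hence v_9 = -2·9 + 0 + 3·512 = 1518.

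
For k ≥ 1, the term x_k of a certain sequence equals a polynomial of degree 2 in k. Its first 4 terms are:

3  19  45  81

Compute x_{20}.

2017

1st diffs: 16, 26, 36.
2nd diffs: 10, 10 (constant).
So x_k = 5k^2 + k - 3.
Evaluating at k = 20 gives x_{20} = 2017.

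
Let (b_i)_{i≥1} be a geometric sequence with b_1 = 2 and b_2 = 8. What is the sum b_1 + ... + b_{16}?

Common ratio r = 4.
b_i = 2·4^(i-1).
S = 2·(4^16 - 1)/(4 - 1) = 2·(4294967296 - 1)/(3) = 2863311530.

2863311530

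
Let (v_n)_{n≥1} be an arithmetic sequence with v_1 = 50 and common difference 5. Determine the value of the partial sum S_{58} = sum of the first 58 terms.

11165

v_n = 50 + (n - 1)·5.
v_{58} = 335; S = 58·(50 + 335)/2 = 11165.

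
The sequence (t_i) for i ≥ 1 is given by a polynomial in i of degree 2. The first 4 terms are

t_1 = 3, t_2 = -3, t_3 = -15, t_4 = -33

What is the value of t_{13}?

-465

1st diffs: -6, -12, -18.
2nd diffs: -6, -6 (constant).
Newton forward-difference form: t_i = 3 + (-6)·C(i-1,1) + (-6)·C(i-1,2).
At i = 13: i-1 = 12, so t_{13} = 3 - 72 - 396 = -465.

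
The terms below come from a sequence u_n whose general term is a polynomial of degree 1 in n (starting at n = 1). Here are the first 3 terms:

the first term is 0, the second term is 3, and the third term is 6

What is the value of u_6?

1st diffs: 3, 3 (constant).
So u_n = 3n - 3.
Evaluating at n = 6 gives u_6 = 15.

15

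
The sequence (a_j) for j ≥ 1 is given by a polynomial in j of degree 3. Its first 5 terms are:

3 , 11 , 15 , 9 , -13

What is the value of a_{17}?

-3709

1st diffs: 8, 4, -6, -22.
2nd diffs: -4, -10, -16.
3rd diffs: -6, -6 (constant).
Newton forward-difference form: a_j = 3 + 8·C(j-1,1) + (-4)·C(j-1,2) + (-6)·C(j-1,3).
At j = 17: j-1 = 16, so a_{17} = 3 + 128 - 480 - 3360 = -3709.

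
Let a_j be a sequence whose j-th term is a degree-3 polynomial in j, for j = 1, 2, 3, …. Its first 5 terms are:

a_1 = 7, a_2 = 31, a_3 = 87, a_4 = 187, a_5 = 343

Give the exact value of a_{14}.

6247

1st diffs: 24, 56, 100, 156.
2nd diffs: 32, 44, 56.
3rd diffs: 12, 12 (constant).
Newton forward-difference form: a_j = 7 + 24·C(j-1,1) + 32·C(j-1,2) + 12·C(j-1,3).
At j = 14: j-1 = 13, so a_{14} = 7 + 312 + 2496 + 3432 = 6247.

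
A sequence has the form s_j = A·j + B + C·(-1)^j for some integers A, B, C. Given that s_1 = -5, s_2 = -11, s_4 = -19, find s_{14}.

-59

Plug in j = 1, 2, 4: A + B - C = -5; 2A + B + C = -11; 4A + B + C = -19.
Subtracting the first from the second: A + 2C = -6.
Subtracting the second from the third: 2A = -8.
Solving: C = -1, A = -4, then B = -2.
So s_j = -4·j + (-2) + (-1)·(-1)^j; at j=14 this is -59.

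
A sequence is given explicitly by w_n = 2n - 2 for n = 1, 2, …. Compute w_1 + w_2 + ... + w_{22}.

Over n = 1..22: Σn = 253.
Total = (2)·253 + (-2)·22 = 462.

462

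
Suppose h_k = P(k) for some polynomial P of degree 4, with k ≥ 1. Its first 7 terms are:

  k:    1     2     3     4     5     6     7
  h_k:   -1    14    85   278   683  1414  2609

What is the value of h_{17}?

1st diffs: 15, 71, 193, 405, 731, 1195.
2nd diffs: 56, 122, 212, 326, 464.
3rd diffs: 66, 90, 114, 138.
4th diffs: 24, 24, 24 (constant).
Newton forward-difference form: h_k = -1 + 15·C(k-1,1) + 56·C(k-1,2) + 66·C(k-1,3) + 24·C(k-1,4).
At k = 17: k-1 = 16, so h_{17} = -1 + 240 + 6720 + 36960 + 43680 = 87599.

87599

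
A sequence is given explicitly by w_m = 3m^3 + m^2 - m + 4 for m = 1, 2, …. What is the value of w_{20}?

w_{20} = 3·20^3 + 1·20^2 - 1·20 + 4 = 24384.

24384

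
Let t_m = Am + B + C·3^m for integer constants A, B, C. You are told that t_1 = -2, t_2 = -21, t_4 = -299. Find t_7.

-8708

Plug in m = 1, 2, 4: A + B + 3C = -2; 2A + B + 9C = -21; 4A + B + 81C = -299.
Subtracting the first from the second: A + 6C = -19.
Subtracting the second from the third: 2A + 72C = -278.
Solving: C = -4, A = 5, then B = 5.
Therefore t_7 = 35 + 5 + (-4)·2187 = -8708.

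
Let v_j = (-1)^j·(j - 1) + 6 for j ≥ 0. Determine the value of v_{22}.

(-1)^22 = 1; j - 1 at j=22 is 21; so v_{22} = 27.

27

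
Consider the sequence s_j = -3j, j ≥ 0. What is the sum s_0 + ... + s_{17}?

-459

Over j = 0..17: Σj = 153.
Total = (-3)·153 = -459.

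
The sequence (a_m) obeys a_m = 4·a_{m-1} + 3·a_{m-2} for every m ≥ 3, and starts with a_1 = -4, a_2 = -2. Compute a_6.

-1874

Applying the relation repeatedly:
a_3 = -20, a_4 = -86, a_5 = -404, a_6 = -1874.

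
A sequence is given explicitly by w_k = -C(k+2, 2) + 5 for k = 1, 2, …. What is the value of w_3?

-5

C(5, 2) = 10, so w_3 = -5.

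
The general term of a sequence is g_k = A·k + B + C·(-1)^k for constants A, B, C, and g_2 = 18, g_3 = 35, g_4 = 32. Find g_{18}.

Write the equations: 2A + B + C = 18; 3A + B - C = 35; 4A + B + C = 32.
Subtracting the first from the second: A - 2C = 17.
Subtracting the second from the third: A + 2C = -3.
Solving: C = -5, A = 7, then B = 9.
Hence g_{18} = 7·18 + 9 + (-5)·1 = 130.

130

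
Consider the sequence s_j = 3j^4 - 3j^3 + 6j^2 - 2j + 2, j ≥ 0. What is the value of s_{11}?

40636

s_{11} = 3·11^4 - 3·11^3 + 6·11^2 - 2·11 + 2 = 40636.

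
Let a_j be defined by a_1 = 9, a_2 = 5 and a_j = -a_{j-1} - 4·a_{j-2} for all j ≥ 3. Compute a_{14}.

-29251

Step forward from the initial values:
a_3 = -41, a_4 = 21, a_5 = 143, …, a_{11} = 4631, a_{12} = 15925, a_{13} = -34449, a_{14} = -29251.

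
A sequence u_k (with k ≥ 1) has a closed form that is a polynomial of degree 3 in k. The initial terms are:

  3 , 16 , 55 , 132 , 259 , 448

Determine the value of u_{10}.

2064

1st diffs: 13, 39, 77, 127, 189.
2nd diffs: 26, 38, 50, 62.
3rd diffs: 12, 12, 12 (constant).
Newton forward-difference form: u_k = 3 + 13·C(k-1,1) + 26·C(k-1,2) + 12·C(k-1,3).
At k = 10: k-1 = 9, so u_{10} = 3 + 117 + 936 + 1008 = 2064.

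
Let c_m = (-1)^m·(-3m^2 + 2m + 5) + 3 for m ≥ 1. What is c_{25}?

(-1)^25 = -1; -3m^2 + 2m + 5 at m=25 is -1820; so c_{25} = 1823.

1823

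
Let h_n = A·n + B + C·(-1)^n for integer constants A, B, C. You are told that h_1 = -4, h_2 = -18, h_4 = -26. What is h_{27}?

-108

Plug in n = 1, 2, 4: A + B - C = -4; 2A + B + C = -18; 4A + B + C = -26.
Subtracting the first from the second: A + 2C = -14.
Subtracting the second from the third: 2A = -8.
Solving: C = -5, A = -4, then B = -5.
So h_n = -4·n + (-5) + (-5)·(-1)^n; at n=27 this is -108.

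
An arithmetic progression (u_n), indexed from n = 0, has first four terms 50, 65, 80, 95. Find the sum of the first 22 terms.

Common difference d = 15.
u_n = 50 + (n - 0)·15.
u_{21} = 365; S = 22·(50 + 365)/2 = 4565.

4565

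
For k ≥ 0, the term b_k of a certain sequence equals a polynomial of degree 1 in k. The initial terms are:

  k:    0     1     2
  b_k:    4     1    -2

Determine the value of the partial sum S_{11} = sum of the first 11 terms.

1st diffs: -3, -3 (constant).
So b_k = -3k + 4.
Continuing: …, -5, -8, -11, -14, …, b_{10} = -26.
Summing k = 0..10 (11 terms) gives -121.

-121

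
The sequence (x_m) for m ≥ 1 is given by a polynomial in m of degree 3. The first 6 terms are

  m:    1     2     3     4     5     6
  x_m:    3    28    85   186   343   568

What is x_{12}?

4018

1st diffs: 25, 57, 101, 157, 225.
2nd diffs: 32, 44, 56, 68.
3rd diffs: 12, 12, 12 (constant).
Newton forward-difference form: x_m = 3 + 25·C(m-1,1) + 32·C(m-1,2) + 12·C(m-1,3).
At m = 12: m-1 = 11, so x_{12} = 3 + 275 + 1760 + 1980 = 4018.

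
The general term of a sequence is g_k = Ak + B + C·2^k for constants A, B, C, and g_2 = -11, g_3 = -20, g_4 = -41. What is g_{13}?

-24542

Write the equations: 2A + B + 4C = -11; 3A + B + 8C = -20; 4A + B + 16C = -41.
Subtracting the first from the second: A + 4C = -9.
Subtracting the second from the third: A + 8C = -21.
Solving: C = -3, A = 3, then B = -5.
Hence g_{13} = 3·13 + (-5) + (-3)·8192 = -24542.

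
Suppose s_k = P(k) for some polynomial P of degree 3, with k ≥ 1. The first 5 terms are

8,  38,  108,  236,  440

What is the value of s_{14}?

8666

1st diffs: 30, 70, 128, 204.
2nd diffs: 40, 58, 76.
3rd diffs: 18, 18 (constant).
So s_k = 3k^3 + 2k^2 + 3k.
Evaluating at k = 14 gives s_{14} = 8666.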